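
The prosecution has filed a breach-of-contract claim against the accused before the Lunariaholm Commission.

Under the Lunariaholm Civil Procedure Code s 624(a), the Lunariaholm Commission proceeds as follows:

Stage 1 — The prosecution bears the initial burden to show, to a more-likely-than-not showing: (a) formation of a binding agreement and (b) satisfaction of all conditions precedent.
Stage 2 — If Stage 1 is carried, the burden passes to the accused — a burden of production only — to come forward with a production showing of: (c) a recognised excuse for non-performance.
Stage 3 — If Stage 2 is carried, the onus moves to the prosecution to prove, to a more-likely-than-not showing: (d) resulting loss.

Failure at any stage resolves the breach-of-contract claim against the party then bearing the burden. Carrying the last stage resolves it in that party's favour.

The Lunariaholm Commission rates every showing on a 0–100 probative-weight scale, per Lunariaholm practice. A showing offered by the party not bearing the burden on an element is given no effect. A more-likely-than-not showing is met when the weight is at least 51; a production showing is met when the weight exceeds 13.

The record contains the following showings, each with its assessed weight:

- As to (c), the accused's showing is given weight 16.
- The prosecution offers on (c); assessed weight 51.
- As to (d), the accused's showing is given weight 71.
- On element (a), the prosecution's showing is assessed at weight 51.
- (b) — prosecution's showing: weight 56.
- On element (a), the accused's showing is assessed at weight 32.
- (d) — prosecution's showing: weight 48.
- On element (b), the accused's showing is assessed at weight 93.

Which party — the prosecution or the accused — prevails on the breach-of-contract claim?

accused

Stage 1 — burden on prosecution; standard: a more-likely-than-not showing (weight is at least 51).
    (a): 51 (accused's 32 disregarded) ≥ 51 [met]
    (b): 56 (accused's 93 disregarded) ≥ 51 [met]
  The prosecution carries Stage 1; the accused now bears the burden.
Stage 2 — burden on accused; standard: a production showing (weight exceeds 13).
    (c): 16 (prosecution's 51 disregarded) > 13 [met]
  Stage 2 carried; the burden shifts to the prosecution.
Stage 3 — burden on prosecution; standard: a more-likely-than-not showing (weight is at least 51).
    (d): 48 (accused's 71 disregarded) < 51 [not met]
  Stage 3 not carried; the prosecution fails its burden.
The analysis ends at Stage 3; the accused prevails.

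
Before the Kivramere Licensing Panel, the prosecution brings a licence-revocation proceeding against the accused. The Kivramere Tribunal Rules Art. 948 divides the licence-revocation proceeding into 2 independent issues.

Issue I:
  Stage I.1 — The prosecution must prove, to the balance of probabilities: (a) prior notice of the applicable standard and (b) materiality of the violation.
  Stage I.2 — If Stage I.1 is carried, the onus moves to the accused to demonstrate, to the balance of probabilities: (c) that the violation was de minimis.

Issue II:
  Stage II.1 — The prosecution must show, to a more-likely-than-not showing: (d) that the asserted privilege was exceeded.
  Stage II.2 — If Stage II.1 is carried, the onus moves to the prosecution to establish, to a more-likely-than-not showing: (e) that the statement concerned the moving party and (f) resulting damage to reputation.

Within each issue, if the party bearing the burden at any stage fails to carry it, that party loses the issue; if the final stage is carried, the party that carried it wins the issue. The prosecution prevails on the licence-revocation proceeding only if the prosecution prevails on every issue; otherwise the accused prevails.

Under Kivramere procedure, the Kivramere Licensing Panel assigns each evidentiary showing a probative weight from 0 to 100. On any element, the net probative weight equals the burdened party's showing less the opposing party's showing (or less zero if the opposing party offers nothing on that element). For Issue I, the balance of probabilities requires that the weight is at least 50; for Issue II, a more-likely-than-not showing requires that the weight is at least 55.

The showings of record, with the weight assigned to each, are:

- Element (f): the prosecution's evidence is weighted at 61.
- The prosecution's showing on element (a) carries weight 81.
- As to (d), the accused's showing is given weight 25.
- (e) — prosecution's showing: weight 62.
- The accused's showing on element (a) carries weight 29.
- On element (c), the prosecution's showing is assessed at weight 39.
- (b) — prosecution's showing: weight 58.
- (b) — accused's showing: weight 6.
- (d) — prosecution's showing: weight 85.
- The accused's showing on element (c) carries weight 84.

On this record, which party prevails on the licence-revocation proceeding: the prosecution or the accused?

— Issue I —
Stage I.1 — burden on prosecution; standard: the balance of probabilities (weight is at least 50).
    (a): 81 − 29 = 52 ≥ 50 [met]
    (b): 58 − 6 = 52 ≥ 50 [met]
  Stage I.1 carried; the burden shifts to the accused.
Stage I.2 — burden on accused; standard: the balance of probabilities (weight is at least 50).
    (c): 84 − 39 = 45 < 50 [not met]
  Not every element is met, so the accused fails to carry Stage I.2.
So the prosecution prevails on this issue.
— Issue II —
At Stage II.1 the prosecution must meet a more-likely-than-not showing (weight is at least 55): on (d) the weight is 85 less the opposing 25 gives net 60, which does reach 55, so (d) meets the standard.
  Stage II.1 is satisfied; the prosecution continues to bear the burden.
At Stage II.2 the prosecution must meet a more-likely-than-not showing (weight is at least 55): on (e) the weight is 62, which does reach 55, so (e) meets the standard; on (f) the weight is 61, which does reach 55, so (f) meets the standard.
  The prosecution carries the last stage.
With every stage satisfied, the prosecution prevails on this issue.
Per-issue: Issue I → prosecution; Issue II → prosecution. The prosecution must prevail on every issue; overall, the prosecution prevails.

prosecution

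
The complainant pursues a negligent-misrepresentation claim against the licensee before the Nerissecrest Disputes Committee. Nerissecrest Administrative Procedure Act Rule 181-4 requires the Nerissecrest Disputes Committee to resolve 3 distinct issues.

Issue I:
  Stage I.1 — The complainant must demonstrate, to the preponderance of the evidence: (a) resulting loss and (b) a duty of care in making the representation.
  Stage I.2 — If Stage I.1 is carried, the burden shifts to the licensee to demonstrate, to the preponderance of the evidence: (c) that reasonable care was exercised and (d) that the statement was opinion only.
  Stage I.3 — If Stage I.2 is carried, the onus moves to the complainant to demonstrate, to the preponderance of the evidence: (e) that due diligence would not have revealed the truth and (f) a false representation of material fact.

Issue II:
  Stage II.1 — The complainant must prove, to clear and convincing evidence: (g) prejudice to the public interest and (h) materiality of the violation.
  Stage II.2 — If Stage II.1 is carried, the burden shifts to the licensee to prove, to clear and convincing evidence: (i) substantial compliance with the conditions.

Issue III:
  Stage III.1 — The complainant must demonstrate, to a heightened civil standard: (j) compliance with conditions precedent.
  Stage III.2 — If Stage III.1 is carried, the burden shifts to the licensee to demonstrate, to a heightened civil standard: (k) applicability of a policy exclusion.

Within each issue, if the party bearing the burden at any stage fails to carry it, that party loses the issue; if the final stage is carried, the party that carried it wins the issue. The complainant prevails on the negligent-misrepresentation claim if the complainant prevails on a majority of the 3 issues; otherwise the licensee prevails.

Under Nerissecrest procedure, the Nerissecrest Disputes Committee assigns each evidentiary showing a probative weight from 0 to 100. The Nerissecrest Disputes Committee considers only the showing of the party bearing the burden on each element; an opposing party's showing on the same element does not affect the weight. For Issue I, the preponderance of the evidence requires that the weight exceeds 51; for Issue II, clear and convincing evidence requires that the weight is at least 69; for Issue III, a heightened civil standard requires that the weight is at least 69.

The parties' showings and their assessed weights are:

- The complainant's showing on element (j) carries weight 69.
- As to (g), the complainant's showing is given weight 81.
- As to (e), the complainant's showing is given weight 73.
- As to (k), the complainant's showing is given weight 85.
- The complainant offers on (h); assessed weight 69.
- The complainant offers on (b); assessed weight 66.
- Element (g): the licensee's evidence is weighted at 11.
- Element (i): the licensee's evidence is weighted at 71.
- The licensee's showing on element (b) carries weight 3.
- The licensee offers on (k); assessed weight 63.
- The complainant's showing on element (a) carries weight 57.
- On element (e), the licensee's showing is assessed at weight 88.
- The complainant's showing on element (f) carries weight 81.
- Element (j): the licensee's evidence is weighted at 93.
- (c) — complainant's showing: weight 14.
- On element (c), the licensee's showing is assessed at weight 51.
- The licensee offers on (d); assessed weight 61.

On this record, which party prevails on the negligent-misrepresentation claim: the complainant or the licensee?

— Issue I —
Stage I.1 (complainant, the preponderance of the evidence, weight exceeds 51): (a) 57 > 51 — meets; (b) 66 (licensee's 3 disregarded) > 51 — meets.
  Stage I.1 carried; the burden shifts to the licensee.
Stage I.2 (licensee, the preponderance of the evidence, weight exceeds 51): (c) 51 (complainant's 14 disregarded) ≤ 51 — fails; (d) 61 > 51 — meets.
  The licensee does not carry Stage I.2.
The analysis ends at Stage I.2; the complainant prevails on this issue.
— Issue II —
At Stage II.1 the complainant must meet clear and convincing evidence (weight is at least 69): on (g) the weight is 81 (the licensee's 11 is given no effect), ≥ 69, so (g) meets the standard; on (h) the weight is 69, which does reach 69, so (h) meets the standard.
  Stage II.1 carried; the burden shifts to the licensee.
At Stage II.2 the licensee must meet clear and convincing evidence (weight is at least 69): on (i) the weight is 71, ≥ 69, so (i) meets the standard.
  All elements met at the final stage.
With every stage satisfied, the licensee prevails on this issue.
— Issue III —
Stage III.1 (complainant, a heightened civil standard, weight is at least 69): (j) 69 (licensee's 93 disregarded) ≥ 69 — meets.
  All elements met. The burden passes to the licensee.
Stage III.2 (licensee, a heightened civil standard, weight is at least 69): (k) 63 (complainant's 85 disregarded) < 69 — fails.
  Stage III.2 not carried; the licensee fails its burden.
The complainant prevails on this issue.
Per-issue: Issue I → complainant; Issue II → licensee; Issue III → complainant. The complainant must prevail on a majority of issues; overall, the complainant prevails.

complainant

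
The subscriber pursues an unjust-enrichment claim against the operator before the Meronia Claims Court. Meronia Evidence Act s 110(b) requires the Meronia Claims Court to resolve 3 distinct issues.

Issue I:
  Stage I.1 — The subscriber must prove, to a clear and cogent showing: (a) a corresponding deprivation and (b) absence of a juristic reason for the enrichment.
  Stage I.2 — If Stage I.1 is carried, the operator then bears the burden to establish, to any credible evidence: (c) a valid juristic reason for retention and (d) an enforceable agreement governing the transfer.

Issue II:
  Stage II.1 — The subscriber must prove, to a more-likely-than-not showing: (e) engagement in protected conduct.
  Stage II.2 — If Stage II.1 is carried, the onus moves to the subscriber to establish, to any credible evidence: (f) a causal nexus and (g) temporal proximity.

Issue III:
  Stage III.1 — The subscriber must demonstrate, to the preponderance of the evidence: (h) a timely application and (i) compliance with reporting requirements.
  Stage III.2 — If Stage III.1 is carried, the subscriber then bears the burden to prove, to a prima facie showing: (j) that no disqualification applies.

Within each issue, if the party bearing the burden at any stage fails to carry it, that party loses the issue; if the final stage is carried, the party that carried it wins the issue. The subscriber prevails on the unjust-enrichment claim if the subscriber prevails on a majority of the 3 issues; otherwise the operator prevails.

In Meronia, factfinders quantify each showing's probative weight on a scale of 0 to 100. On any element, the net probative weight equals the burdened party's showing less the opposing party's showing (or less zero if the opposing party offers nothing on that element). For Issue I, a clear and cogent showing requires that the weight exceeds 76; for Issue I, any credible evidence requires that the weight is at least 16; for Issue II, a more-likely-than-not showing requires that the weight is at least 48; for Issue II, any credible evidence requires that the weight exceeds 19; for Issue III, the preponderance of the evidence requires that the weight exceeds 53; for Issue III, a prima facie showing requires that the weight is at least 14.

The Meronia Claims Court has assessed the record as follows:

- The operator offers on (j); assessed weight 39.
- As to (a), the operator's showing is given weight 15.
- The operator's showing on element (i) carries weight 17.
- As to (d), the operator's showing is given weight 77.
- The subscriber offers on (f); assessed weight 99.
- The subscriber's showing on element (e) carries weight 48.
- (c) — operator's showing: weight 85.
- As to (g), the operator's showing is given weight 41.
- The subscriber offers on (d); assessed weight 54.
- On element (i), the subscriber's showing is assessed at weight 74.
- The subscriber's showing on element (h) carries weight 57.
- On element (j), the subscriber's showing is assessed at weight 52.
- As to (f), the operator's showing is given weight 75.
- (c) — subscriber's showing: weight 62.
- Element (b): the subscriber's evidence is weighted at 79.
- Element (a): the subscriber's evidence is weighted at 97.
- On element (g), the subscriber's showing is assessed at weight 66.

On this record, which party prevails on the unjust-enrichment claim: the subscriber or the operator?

operator

— Issue I —
Stage I.1 (subscriber, a clear and cogent showing, weight exceeds 76): (a) net 97−15=82 > 76 — meets; (b) 79 > 76 — meets.
  Stage I.1 carried; the burden shifts to the operator.
Stage I.2 (operator, any credible evidence, weight is at least 16): (c) net 85−62=23 ≥ 16 — meets; (d) net 77−54=23 ≥ 16 — meets.
  The operator carries the last stage.
Every stage carried; the operator prevails on this issue.
— Issue II —
Stage II.1 (subscriber, a more-likely-than-not showing, weight is at least 48): (e) 48 ≥ 48 — meets.
  All elements met. The subscriber retains the burden for Stage II.2.
Stage II.2 (subscriber, any credible evidence, weight exceeds 19): (f) net 99−75=24 > 19 — meets; (g) net 66−41=25 > 19 — meets.
  All elements met at the final stage.
All stages carried — the subscriber prevails on this issue.
— Issue III —
Stage III.1 (subscriber, the preponderance of the evidence, weight exceeds 53): (h) 57 > 53 — meets; (i) net 74−17=57 > 53 — meets.
  Stage III.1 carried; the burden remains with the subscriber.
Stage III.2 (subscriber, a prima facie showing, weight is at least 14): (j) net 52−39=13 < 14 — fails.
  Not every element is met, so the subscriber fails to carry Stage III.2.
The operator prevails on this issue.
Per-issue: Issue I → operator; Issue II → subscriber; Issue III → operator. The subscriber must prevail on a majority of issues; overall, the operator prevails.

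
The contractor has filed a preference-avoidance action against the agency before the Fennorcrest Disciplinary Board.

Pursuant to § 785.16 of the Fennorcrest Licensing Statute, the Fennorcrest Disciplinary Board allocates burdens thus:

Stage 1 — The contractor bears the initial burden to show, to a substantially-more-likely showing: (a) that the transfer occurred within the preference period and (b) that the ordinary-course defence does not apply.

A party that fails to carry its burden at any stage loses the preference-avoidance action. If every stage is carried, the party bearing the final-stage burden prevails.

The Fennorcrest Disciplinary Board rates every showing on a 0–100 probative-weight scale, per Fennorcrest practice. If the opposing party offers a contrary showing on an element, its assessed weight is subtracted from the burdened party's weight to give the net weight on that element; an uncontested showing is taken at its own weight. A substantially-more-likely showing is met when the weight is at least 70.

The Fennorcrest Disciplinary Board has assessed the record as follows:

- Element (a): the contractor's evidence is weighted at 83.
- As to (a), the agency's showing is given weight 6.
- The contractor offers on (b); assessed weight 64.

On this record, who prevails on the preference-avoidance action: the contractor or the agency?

Stage 1 (contractor, a substantially-more-likely showing, weight is at least 70): (a) net 83−6=77 ≥ 70 — meets; (b) 64 < 70 — fails.
  Stage 1 not carried; the contractor fails its burden.
The analysis ends at Stage 1; the agency prevails.

agency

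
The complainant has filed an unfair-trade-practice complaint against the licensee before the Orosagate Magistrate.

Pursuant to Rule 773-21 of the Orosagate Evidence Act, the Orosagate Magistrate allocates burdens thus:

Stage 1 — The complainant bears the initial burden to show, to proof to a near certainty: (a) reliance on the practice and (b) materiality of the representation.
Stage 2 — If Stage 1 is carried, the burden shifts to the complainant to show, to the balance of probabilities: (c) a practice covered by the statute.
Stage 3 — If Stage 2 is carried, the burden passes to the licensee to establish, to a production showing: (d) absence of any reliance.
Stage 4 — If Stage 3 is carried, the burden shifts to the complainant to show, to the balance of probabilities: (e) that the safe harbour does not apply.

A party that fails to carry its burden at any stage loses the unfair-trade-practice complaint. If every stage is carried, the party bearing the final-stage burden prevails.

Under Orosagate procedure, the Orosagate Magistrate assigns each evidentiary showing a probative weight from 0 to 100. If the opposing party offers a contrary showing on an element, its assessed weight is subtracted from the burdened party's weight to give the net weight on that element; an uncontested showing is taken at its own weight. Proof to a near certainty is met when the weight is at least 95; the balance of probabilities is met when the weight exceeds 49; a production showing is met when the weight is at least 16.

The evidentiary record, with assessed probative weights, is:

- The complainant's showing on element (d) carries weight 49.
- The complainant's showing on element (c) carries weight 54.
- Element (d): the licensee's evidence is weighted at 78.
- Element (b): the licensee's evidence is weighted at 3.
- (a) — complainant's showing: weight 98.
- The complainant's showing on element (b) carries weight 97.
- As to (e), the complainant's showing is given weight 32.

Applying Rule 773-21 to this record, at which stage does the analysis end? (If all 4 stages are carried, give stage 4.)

stage 1

Stage 1 — burden on complainant; standard: proof to a near certainty (weight is at least 95).
    (a): 98 ≥ 95 [met]
    (b): 97 − 3 = 94 < 95 [not met]
  Stage 1 not carried; the complainant fails its burden.
So the licensee prevails.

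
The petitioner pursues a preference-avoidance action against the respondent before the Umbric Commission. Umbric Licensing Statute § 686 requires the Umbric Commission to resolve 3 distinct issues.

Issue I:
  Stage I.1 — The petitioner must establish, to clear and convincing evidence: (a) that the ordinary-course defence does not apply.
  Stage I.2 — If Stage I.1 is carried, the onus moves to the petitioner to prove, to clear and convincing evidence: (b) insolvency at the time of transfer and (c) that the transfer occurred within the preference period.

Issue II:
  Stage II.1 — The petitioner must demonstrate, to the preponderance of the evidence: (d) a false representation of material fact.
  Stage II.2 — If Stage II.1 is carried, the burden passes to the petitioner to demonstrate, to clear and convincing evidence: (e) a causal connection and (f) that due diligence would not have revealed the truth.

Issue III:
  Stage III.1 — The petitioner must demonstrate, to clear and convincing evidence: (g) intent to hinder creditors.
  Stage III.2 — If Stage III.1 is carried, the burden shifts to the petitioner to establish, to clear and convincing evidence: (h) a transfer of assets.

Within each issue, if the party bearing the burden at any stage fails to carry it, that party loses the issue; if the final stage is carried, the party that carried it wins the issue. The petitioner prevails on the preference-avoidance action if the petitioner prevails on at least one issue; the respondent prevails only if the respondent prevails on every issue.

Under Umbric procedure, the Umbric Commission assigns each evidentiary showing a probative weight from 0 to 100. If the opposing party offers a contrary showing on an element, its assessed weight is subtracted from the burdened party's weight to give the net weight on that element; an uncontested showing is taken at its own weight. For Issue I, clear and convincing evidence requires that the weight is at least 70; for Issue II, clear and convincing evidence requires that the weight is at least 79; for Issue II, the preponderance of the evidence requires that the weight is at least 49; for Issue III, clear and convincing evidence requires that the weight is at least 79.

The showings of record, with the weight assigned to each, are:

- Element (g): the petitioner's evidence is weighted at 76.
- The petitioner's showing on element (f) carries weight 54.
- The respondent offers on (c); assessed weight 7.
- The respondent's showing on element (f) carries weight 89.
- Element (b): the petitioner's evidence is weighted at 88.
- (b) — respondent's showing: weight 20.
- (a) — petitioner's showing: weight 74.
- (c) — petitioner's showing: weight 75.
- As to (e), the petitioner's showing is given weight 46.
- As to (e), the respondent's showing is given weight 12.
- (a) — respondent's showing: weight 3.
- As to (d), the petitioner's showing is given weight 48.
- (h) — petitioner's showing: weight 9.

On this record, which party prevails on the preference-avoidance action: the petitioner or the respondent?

— Issue I —
At Stage I.1 the petitioner must meet clear and convincing evidence (weight is at least 70): on (a) the weight is 74 less the opposing 3 gives net 71, ≥ 70, so (a) meets the standard.
  Stage I.1 carried; the burden remains with the petitioner.
At Stage I.2 the petitioner must meet clear and convincing evidence (weight is at least 70): on (b) the weight is 88 less the opposing 20 gives net 68, < 70, so (b) does not meet the standard; on (c) the weight is 75 less the opposing 7 gives net 68, which does not reach 70, so (c) does not meet the standard.
  Not every element is met, so the petitioner fails to carry Stage I.2.
The analysis ends at Stage I.2; the respondent prevails on this issue.
— Issue II —
Stage II.1 — burden on petitioner; standard: the preponderance of the evidence (weight is at least 49).
    (d): 48 < 49 [not met]
  Not every element is met, so the petitioner fails to carry Stage II.1.
So the respondent prevails on this issue.
— Issue III —
Stage III.1 (petitioner, clear and convincing evidence, weight is at least 79): (g) 76 < 79 — fails.
  Not every element is met, so the petitioner fails to carry Stage III.1.
The analysis ends at Stage III.1; the respondent prevails on this issue.
Per-issue: Issue I → respondent; Issue II → respondent; Issue III → respondent. The petitioner must prevail on at least one issue; overall, the respondent prevails.

respondent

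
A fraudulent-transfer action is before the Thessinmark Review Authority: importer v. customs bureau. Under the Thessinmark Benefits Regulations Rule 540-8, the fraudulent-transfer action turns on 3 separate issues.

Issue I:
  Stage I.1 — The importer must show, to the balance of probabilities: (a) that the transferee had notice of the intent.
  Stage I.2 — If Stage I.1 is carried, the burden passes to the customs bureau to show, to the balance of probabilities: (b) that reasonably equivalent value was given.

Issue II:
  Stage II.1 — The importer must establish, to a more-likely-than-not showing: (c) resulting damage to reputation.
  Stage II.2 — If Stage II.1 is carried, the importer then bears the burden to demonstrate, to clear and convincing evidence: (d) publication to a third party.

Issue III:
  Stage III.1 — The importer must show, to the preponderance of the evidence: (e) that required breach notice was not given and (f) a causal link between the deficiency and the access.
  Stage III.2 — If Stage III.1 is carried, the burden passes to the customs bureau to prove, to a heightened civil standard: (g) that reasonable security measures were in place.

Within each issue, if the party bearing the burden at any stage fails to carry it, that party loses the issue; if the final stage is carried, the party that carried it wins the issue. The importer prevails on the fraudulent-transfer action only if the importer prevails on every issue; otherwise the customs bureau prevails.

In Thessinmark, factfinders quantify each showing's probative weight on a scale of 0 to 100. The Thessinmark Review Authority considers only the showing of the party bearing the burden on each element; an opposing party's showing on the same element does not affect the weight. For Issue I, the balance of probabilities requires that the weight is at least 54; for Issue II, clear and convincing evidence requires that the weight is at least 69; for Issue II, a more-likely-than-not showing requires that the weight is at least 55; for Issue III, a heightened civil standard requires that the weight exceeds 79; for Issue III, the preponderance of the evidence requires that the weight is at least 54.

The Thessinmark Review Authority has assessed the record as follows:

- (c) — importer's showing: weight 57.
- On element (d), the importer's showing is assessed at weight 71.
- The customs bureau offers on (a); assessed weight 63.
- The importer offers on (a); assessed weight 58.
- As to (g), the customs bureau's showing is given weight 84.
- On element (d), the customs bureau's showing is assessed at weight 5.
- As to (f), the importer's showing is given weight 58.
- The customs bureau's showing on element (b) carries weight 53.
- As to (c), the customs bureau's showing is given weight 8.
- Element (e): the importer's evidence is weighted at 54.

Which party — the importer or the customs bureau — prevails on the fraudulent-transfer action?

— Issue I —
At Stage I.1 the importer must meet the balance of probabilities (weight is at least 54): on (a) the weight is 58 (the customs bureau's 63 is given no effect), ≥ 54, so (a) meets the standard.
  Stage I.1 is satisfied; the onus moves to the customs bureau.
At Stage I.2 the customs bureau must meet the balance of probabilities (weight is at least 54): on (b) the weight is 53, which does not reach 54, so (b) does not meet the standard.
  Not every element is met, so the customs bureau fails to carry Stage I.2.
The analysis ends at Stage I.2; the importer prevails on this issue.
— Issue II —
At Stage II.1 the importer must meet a more-likely-than-not showing (weight is at least 55): on (c) the weight is 57 (the customs bureau's 8 is given no effect), which does reach 55, so (c) meets the standard.
  Stage II.1 is satisfied; the importer continues to bear the burden.
At Stage II.2 the importer must meet clear and convincing evidence (weight is at least 69): on (d) the weight is 71 (the customs bureau's 5 is given no effect), ≥ 69, so (d) meets the standard.
  Stage II.2 carried; the final stage is satisfied.
Every stage carried; the importer prevails on this issue.
— Issue III —
Stage III.1 — burden on importer; standard: the preponderance of the evidence (weight is at least 54).
    (e): 54 ≥ 54 [met]
    (f): 58 ≥ 54 [met]
  Stage III.1 is satisfied; the onus moves to the customs bureau.
Stage III.2 — burden on customs bureau; standard: a heightened civil standard (weight exceeds 79).
    (g): 84 > 79 [met]
  Stage III.2 carried; the final stage is satisfied.
With every stage satisfied, the customs bureau prevails on this issue.
Per-issue: Issue I → importer; Issue II → importer; Issue III → customs bureau. The importer must prevail on every issue; overall, the customs bureau prevails.

customs bureau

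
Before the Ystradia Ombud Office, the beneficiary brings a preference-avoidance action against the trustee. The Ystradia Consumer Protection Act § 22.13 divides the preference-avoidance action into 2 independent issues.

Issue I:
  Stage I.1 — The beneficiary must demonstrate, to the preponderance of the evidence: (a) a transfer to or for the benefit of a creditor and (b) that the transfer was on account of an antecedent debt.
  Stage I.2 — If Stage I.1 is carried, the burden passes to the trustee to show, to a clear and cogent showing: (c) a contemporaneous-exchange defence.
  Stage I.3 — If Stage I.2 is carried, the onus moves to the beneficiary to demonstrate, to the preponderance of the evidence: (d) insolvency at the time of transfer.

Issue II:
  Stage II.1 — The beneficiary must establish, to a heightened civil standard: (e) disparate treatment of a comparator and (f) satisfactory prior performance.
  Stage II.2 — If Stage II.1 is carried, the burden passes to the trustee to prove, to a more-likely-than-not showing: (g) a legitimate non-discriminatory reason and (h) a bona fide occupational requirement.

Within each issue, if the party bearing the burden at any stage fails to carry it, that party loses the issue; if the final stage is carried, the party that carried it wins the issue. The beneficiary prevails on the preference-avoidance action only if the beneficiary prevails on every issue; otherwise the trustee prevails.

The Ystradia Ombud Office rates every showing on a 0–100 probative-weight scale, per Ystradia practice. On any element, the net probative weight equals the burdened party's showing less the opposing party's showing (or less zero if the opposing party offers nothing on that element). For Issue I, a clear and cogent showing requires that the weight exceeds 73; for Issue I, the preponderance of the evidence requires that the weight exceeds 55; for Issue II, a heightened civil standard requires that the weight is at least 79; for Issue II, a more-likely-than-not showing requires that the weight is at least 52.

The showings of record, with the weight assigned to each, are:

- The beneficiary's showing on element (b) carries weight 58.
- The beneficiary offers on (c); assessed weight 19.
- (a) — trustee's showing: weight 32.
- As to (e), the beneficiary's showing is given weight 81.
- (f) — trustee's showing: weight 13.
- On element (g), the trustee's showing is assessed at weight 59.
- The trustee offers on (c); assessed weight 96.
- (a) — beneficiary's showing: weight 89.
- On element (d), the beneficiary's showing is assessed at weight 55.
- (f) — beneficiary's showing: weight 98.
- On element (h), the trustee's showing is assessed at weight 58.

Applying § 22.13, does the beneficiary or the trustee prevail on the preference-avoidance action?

trustee

— Issue I —
Stage I.1 — burden on beneficiary; standard: the preponderance of the evidence (weight exceeds 55).
    (a): 89 − 32 = 57 > 55 [met]
    (b): 58 > 55 [met]
  All elements met. The burden passes to the trustee.
Stage I.2 — burden on trustee; standard: a clear and cogent showing (weight exceeds 73).
    (c): 96 − 19 = 77 > 73 [met]
  Stage I.2 is satisfied; the onus moves to the beneficiary.
Stage I.3 — burden on beneficiary; standard: the preponderance of the evidence (weight exceeds 55).
    (d): 55 ≤ 55 [not met]
  The beneficiary does not carry Stage I.3.
So the trustee prevails on this issue.
— Issue II —
Stage II.1 (beneficiary, a heightened civil standard, weight is at least 79): (e) 81 ≥ 79 — meets; (f) net 98−13=85 ≥ 79 — meets.
  The beneficiary carries Stage II.1; the trustee now bears the burden.
Stage II.2 (trustee, a more-likely-than-not showing, weight is at least 52): (g) 59 ≥ 52 — meets; (h) 58 ≥ 52 — meets.
  All elements met at the final stage.
Every stage carried; the trustee prevails on this issue.
Per-issue: Issue I → trustee; Issue II → trustee. The beneficiary must prevail on every issue; overall, the trustee prevails.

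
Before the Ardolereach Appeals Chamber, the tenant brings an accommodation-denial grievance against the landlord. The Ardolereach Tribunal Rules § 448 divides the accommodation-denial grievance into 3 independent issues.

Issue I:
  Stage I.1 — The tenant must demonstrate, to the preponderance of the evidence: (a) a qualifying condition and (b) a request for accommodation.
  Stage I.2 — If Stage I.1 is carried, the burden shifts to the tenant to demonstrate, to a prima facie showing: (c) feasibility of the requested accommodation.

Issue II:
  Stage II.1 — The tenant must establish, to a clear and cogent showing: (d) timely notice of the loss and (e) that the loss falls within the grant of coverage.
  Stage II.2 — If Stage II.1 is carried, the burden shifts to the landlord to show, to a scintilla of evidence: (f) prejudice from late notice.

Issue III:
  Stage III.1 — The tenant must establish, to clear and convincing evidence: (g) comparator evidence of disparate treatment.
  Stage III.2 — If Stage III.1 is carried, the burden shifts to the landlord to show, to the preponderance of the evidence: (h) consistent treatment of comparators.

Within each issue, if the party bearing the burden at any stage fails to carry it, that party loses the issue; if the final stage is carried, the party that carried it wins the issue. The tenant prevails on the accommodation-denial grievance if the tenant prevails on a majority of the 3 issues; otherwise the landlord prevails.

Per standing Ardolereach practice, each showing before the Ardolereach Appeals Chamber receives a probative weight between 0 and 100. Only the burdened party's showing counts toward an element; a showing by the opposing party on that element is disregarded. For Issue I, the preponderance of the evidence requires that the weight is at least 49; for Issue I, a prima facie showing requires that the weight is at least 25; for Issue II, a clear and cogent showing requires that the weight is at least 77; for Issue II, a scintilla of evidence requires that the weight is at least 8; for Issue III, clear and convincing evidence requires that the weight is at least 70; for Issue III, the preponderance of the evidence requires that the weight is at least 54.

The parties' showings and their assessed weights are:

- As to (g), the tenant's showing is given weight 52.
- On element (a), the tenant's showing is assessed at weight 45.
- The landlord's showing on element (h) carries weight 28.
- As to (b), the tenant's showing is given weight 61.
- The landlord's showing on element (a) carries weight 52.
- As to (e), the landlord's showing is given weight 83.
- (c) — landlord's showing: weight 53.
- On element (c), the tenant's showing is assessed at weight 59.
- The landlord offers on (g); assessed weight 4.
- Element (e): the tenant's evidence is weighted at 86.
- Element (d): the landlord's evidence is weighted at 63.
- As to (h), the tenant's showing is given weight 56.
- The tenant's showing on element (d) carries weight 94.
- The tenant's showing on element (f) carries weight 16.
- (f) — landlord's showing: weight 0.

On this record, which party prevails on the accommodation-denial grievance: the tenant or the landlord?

landlord

— Issue I —
Stage I.1 (tenant, the preponderance of the evidence, weight is at least 49): (a) 45 (landlord's 52 disregarded) < 49 — fails; (b) 61 ≥ 49 — meets.
  The tenant does not carry Stage I.1.
The landlord prevails on this issue.
— Issue II —
At Stage II.1 the tenant must meet a clear and cogent showing (weight is at least 77): on (d) the weight is 94 (the landlord's 63 is given no effect), ≥ 77, so (d) meets the standard; on (e) the weight is 86 (the landlord's 83 is given no effect), ≥ 77, so (e) meets the standard.
  Stage II.1 carried; the burden shifts to the landlord.
At Stage II.2 the landlord must meet a scintilla of evidence (weight is at least 8): on (f) the weight is 0 (the tenant's 16 is given no effect), < 8, so (f) does not meet the standard.
  Stage II.2 not carried; the landlord fails its burden.
The tenant prevails on this issue.
— Issue III —
At Stage III.1 the tenant must meet clear and convincing evidence (weight is at least 70): on (g) the weight is 52 (the landlord's 4 is given no effect), which does not reach 70, so (g) does not meet the standard.
  Not every element is met, so the tenant fails to carry Stage III.1.
So the landlord prevails on this issue.
Per-issue: Issue I → landlord; Issue II → tenant; Issue III → landlord. The tenant must prevail on a majority of issues; overall, the landlord prevails.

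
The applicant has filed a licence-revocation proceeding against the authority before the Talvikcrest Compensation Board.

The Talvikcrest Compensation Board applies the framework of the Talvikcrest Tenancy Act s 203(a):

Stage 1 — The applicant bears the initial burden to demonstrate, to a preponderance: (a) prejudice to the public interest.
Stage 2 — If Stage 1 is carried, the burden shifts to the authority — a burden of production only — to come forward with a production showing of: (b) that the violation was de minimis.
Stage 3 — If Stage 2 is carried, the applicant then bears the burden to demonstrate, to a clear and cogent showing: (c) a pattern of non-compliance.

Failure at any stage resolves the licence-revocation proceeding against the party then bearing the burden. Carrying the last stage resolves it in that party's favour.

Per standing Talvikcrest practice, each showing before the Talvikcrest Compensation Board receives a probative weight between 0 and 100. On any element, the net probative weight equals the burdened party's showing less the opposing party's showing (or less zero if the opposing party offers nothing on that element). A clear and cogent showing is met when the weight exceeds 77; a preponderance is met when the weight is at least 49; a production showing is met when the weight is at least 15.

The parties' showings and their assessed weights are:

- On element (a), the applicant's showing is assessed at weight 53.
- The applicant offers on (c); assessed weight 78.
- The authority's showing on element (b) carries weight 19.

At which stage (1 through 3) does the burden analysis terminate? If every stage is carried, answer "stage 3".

stage 3

Stage 1 — burden on applicant; standard: a preponderance (weight is at least 49).
    (a): 53 ≥ 49 [met]
  The applicant carries Stage 1; the authority now bears the burden.
Stage 2 — burden on authority; standard: a production showing (weight is at least 15).
    (b): 19 ≥ 15 [met]
  Stage 2 is satisfied; the onus moves to the applicant.
Stage 3 — burden on applicant; standard: a clear and cogent showing (weight exceeds 77).
    (c): 78 > 77 [met]
  The applicant carries the last stage.
With every stage satisfied, the applicant prevails.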